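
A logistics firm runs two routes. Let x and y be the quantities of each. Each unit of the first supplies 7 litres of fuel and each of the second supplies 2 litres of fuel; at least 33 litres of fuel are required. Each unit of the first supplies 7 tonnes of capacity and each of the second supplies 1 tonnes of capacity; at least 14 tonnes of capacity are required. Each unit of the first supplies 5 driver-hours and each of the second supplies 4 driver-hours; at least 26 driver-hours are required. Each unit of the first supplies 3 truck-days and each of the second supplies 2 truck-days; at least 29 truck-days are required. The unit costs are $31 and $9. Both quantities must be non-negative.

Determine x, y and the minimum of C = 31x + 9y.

x = 1, y = 13, minimum C = 148

Vertices and C = 31x + 9y:
  (0, 33/2) → C = 297/2
  (29/3, 0) → C = 899/3
  (1, 13) → C = 148
The feasible region is unbounded (it extends along (0, 1), (1, 0)), but C strictly increases along every unbounded feasible direction, so there is no improving ray and the minimum is attained at a vertex.

At the optimal vertex, 7x + 2y = 33 and 3x + 2y = 29.
Solving simultaneously gives x = 1, y = 13.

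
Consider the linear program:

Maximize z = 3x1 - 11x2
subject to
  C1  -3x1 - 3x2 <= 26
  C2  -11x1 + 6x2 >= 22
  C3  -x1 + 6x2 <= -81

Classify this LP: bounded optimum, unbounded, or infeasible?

infeasible

The boundaries -3x1 - 3x2 = 26 and -11x1 + 6x2 = 22 meet at (-74/17, -220/51), but that point violates -x1 + 6x2 ≤ -81. Every candidate vertex is excluded by some other constraint, so the feasible region is empty.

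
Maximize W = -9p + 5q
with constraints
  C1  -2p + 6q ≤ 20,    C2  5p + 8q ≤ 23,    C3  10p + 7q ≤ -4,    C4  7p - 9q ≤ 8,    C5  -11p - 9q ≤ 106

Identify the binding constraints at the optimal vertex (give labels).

Feasible corners and W = -9p + 5q:
  (-82/37, 96/37) → W = 1218/37
  (-68/7, 2/21) → W = 1846/21
  (20/139, -108/139) → W = -720/139
  (-49/9, -415/81) → W = 1894/81

The maximum is at (-68/7, 2/21). Substituting into each constraint, equality holds for C1 and C5; the remaining constraints have slack.

C1 and C5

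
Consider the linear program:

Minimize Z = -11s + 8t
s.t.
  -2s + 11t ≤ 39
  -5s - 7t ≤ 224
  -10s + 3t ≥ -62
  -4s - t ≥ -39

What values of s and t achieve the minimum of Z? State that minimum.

Extreme points and Z = -11s + 8t:
  (-119/3, -11/3) → Z = 407
  (799/104, 257/52) → Z = -4677/104
  (-14/5, -30) → Z = -1046/5

The binding constraints are -5s - 7t = 224 and -10s + 3t = -62.
Solving simultaneously gives s = -14/5, t = -30.

s = -14/5, t = -30, minimum Z = -1046/5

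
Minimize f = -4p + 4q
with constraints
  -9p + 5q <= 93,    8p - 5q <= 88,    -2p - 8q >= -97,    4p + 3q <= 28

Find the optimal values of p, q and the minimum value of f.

p = -181, q = -1536/5, minimum f = -2524/5

Vertices and f = -4p + 4q:
  (-181, -1536/5) → f = -2524/5
  (-259/82, 1059/82) → f = 2636/41
  (101/11, -32/11) → f = -532/11
  (-67/26, 166/13) → f = 798/13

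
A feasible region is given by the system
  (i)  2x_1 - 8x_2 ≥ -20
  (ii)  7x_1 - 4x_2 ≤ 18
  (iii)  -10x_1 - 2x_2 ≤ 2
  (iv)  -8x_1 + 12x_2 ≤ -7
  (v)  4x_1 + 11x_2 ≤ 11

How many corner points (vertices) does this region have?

4

Pairwise boundary intersections that survive every other constraint:
  (14/27, -97/27)
  (242/93, 5/93)
  (-5/68, -43/68)
  (209/136, 15/34)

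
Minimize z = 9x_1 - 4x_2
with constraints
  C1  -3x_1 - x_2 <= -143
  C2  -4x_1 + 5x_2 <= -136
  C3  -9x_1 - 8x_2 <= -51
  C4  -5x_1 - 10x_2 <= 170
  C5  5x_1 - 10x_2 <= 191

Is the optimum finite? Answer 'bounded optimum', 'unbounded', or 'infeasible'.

Extreme points and z = 9x_1 - 4x_2:
  (851/19, 164/19) → z = 7003/19
  (1621/35, 142/35) → z = 2003/5
The feasible region has finitely many vertices and no improving ray; the minimum is 7003/19 at (851/19, 164/19).

bounded optimum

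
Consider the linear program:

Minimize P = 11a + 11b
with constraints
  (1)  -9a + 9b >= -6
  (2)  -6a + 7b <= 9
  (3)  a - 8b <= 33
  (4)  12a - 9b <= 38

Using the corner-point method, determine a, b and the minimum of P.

a = -303/41, b = -207/41, minimum P = -5610/41

Corner points and P = 11a + 11b:
  (-83/21, -97/21) → P = -660/7
  (32/3, 10) → P = 682/3
  (-303/41, -207/41) → P = -5610/41
  (347/30, 56/5) → P = 7513/30

At the optimal vertex, -6a + 7b = 9 and a - 8b = 33.
Solving simultaneously gives a = -303/41, b = -207/41.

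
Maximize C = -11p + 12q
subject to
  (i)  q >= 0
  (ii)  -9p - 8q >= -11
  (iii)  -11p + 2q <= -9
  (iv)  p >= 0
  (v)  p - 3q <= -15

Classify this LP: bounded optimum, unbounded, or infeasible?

infeasible

The boundaries q = 0 and -9p - 8q = -11 meet at (11/9, 0), but that point violates p - 3q ≤ -15. Every candidate vertex is excluded by some other constraint, so the feasible region is empty.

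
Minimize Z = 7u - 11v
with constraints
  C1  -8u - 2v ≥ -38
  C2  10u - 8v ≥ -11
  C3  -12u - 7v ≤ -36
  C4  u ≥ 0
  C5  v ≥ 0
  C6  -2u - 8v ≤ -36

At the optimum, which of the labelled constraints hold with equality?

Corner points and Z = 7u - 11v:
  (47/14, 39/7) → Z = -529/14
  (58/15, 53/15) → Z = -59/5
  (25/12, 191/48) → Z = -467/16

The minimum is at (47/14, 39/7). Substituting into each constraint, equality holds for C1 and C2; the remaining constraints have slack.

C1 and C2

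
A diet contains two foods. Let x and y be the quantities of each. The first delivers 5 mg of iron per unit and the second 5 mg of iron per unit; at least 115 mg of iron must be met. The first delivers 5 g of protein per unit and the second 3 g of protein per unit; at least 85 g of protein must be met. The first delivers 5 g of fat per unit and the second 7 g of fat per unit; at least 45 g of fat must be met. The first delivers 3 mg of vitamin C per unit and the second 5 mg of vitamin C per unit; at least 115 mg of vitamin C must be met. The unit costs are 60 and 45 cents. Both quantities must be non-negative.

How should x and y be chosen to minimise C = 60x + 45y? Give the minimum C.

x = 5, y = 20, minimum C = 1200

Vertices and C = 60x + 45y:
  (0, 85/3) → C = 1275
  (115/3, 0) → C = 2300
  (5, 20) → C = 1200
The feasible region is unbounded (it extends along (0, 1), (1, 0)), but C strictly increases along every unbounded feasible direction, so there is no improving ray and the minimum is attained at a vertex.

At the optimal vertex, 5x + 3y = 85 and 3x + 5y = 115.
Solving simultaneously gives x = 5, y = 20.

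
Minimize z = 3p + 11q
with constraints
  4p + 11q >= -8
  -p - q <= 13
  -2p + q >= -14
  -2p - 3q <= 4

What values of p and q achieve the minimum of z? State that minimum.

p = 73/13, q = -36/13, minimum z = -177/13

Feasible corners and z = 3p + 11q:
  (73/13, -36/13) → z = -177/13
  (-2, 0) → z = -6
  (-35, 22) → z = 137
The feasible region is unbounded (it extends along (1, 2), (-1, 1)), but z strictly increases along every unbounded feasible direction, so there is no improving ray and the minimum is attained at a vertex.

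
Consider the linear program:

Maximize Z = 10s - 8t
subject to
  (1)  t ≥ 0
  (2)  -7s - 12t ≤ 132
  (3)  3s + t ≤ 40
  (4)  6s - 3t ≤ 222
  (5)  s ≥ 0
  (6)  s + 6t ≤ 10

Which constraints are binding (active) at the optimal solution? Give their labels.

Vertices and Z = 10s - 8t:
  (0, 0) → Z = 0
  (10, 0) → Z = 100
  (0, 5/3) → Z = -40/3

The maximum is at (10, 0). Substituting into each constraint, equality holds for (1) and (6); the remaining constraints have slack.

(1) and (6)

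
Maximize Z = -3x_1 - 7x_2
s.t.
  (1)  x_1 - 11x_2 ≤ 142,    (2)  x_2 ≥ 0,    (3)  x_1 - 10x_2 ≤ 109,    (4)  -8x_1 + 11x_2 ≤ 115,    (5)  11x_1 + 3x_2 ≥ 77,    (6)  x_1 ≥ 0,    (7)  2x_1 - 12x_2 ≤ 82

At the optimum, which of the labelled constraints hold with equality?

(2) and (5)

Vertices and Z = -3x_1 - 7x_2:
  (7, 0) → Z = -21
  (41, 0) → Z = -123
  (502/145, 1881/145) → Z = -14673/145
The feasible region is unbounded (it extends along (6, 1), (11, 8)), but Z strictly decreases along every unbounded feasible direction, so there is no improving ray and the maximum is attained at a vertex.

The maximum is at (7, 0). Substituting into each constraint, equality holds for (2) and (5); the remaining constraints have slack.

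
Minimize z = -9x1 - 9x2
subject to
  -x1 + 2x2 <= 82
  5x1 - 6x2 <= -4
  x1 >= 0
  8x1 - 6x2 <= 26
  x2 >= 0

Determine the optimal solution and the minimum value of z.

x1 = 272/5, x2 = 341/5, minimum z = -5517/5

Extreme points and z = -9x1 - 9x2:
  (0, 41) → z = -369
  (272/5, 341/5) → z = -5517/5
  (0, 2/3) → z = -6
  (10, 9) → z = -171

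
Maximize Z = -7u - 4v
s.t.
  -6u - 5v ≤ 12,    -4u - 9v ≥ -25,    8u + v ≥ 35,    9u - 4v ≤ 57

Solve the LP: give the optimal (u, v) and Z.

u = 197/41, v = -141/41, maximum Z = -815/41

Vertices and Z = -7u - 4v:
  (145/34, 15/17) → Z = -1135/34
  (613/97, -3/97) → Z = -4279/97
  (197/41, -141/41) → Z = -815/41

At the optimal vertex, 8u + v = 35 and 9u - 4v = 57.
Solving simultaneously gives u = 197/41, v = -141/41.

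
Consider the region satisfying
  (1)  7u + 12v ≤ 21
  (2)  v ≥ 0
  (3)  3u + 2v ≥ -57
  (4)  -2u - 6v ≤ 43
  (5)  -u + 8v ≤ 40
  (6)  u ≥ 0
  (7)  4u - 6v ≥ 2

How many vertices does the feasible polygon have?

3

Pairwise boundary intersections that survive every other constraint:
  (3, 0)
  (5/3, 7/9)
  (1/2, 0)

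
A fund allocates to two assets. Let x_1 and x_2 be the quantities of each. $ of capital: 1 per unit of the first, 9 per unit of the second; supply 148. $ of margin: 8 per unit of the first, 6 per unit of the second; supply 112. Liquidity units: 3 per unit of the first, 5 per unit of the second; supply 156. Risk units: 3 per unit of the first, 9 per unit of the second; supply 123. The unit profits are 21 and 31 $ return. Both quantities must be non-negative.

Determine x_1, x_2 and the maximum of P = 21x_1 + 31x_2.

Extreme points and P = 21x_1 + 31x_2:
  (0, 0) → P = 0
  (0, 41/3) → P = 1271/3
  (14, 0) → P = 294
  (5, 12) → P = 477

x_1 = 5, x_2 = 12, maximum P = 477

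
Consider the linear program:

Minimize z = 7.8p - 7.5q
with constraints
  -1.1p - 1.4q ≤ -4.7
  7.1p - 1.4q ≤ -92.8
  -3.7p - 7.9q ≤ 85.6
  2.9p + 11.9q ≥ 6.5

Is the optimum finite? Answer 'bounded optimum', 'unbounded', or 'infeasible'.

From the feasible point (-881/82, 1935/164), moving in the direction (-1.4, 1.1) keeps every constraint satisfied while z decreases without bound.

unbounded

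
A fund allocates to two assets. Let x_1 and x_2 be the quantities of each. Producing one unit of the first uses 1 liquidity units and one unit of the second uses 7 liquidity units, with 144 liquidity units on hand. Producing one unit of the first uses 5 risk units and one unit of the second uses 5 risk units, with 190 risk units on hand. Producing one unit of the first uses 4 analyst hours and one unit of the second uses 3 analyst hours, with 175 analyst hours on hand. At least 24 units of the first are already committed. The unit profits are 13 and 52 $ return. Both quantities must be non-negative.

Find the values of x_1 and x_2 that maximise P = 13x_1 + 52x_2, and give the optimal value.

x_1 = 24, x_2 = 14, maximum P = 1040

Extreme points and P = 13x_1 + 52x_2:
  (38, 0) → P = 494
  (24, 0) → P = 312
  (24, 14) → P = 1040

The binding constraints are 5x_1 + 5x_2 = 190 and x_1 = 24.
Solving simultaneously gives x_1 = 24, x_2 = 14.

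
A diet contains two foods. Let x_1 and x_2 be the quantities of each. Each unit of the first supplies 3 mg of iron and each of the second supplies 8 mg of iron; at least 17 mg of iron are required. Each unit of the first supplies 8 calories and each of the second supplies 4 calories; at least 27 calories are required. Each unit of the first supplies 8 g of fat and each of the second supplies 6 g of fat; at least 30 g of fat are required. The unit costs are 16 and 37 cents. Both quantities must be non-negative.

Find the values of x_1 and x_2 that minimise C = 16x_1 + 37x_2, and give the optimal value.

x_1 = 3, x_2 = 1, minimum C = 85

Corner points and C = 16x_1 + 37x_2:
  (0, 27/4) → C = 999/4
  (17/3, 0) → C = 272/3
  (3, 1) → C = 85
  (21/8, 3/2) → C = 195/2
The feasible region is unbounded (it extends along (0, 1), (1, 0)), but C strictly increases along every unbounded feasible direction, so there is no improving ray and the minimum is attained at a vertex.

The optimum lies where 3x_1 + 8x_2 = 17 and 8x_1 + 6x_2 = 30.
Solving simultaneously gives x_1 = 3, x_2 = 1.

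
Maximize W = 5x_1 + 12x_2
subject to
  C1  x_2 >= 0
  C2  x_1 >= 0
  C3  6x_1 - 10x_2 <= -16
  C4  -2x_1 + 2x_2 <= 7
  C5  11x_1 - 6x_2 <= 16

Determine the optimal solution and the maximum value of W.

The optimum lies where -2x_1 + 2x_2 = 7 and 11x_1 - 6x_2 = 16.
Solving simultaneously gives x_1 = 37/5, x_2 = 109/10.

x_1 = 37/5, x_2 = 109/10, maximum W = 839/5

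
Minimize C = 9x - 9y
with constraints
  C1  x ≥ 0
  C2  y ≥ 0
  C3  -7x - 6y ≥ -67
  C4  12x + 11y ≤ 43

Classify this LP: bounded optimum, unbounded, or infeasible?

Corner points and C = 9x - 9y:
  (0, 0) → C = 0
  (0, 43/11) → C = -387/11
  (43/12, 0) → C = 129/4
The feasible region has finitely many vertices and no improving ray; the minimum is -387/11 at (0, 43/11).

bounded optimum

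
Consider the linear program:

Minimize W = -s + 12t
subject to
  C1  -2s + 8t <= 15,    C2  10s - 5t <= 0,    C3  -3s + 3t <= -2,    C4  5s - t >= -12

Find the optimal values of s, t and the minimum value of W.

At the optimal vertex, 10s - 5t = 0 and 5s - t = -12.
Solving simultaneously gives s = -4, t = -8.

s = -4, t = -8, minimum W = -92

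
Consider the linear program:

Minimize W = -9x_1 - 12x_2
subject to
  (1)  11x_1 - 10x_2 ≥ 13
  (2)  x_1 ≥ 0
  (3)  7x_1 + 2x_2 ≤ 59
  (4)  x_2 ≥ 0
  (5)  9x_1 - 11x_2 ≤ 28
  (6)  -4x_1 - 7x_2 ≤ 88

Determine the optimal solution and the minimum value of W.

x_1 = 154/23, x_2 = 279/46, minimum W = -3060/23

Vertices and W = -9x_1 - 12x_2:
  (154/23, 279/46) → W = -3060/23
  (13/11, 0) → W = -117/11
  (141/19, 67/19) → W = -2073/19
  (28/9, 0) → W = -28

The binding constraints are 11x_1 - 10x_2 = 13 and 7x_1 + 2x_2 = 59.
Solving simultaneously gives x_1 = 154/23, x_2 = 279/46.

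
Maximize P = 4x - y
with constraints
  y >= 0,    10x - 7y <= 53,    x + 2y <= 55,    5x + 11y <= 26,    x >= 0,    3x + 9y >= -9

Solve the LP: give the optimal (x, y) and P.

Extreme points and P = 4x - y:
  (26/5, 0) → P = 104/5
  (0, 0) → P = 0
  (0, 26/11) → P = -26/11

At the optimal vertex, y = 0 and 5x + 11y = 26.
Solving simultaneously gives x = 26/5, y = 0.

x = 26/5, y = 0, maximum P = 104/5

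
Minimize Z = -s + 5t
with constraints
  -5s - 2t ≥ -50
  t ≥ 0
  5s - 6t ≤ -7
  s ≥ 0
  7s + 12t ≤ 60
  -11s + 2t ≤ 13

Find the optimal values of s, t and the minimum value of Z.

s = 0, t = 7/6, minimum Z = 35/6

Corner points and Z = -s + 5t:
  (0, 7/6) → Z = 35/6
  (46/17, 349/102) → Z = 1469/102
  (0, 5) → Z = 25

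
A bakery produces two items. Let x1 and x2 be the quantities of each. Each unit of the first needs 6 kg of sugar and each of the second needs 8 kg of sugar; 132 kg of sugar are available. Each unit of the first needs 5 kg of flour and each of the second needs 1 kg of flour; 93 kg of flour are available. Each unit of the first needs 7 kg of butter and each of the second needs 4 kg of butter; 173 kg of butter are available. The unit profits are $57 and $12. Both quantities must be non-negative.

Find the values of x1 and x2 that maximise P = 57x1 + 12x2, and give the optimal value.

Feasible corners and P = 57x1 + 12x2:
  (0, 0) → P = 0
  (0, 33/2) → P = 198
  (93/5, 0) → P = 5301/5
  (18, 3) → P = 1062

x1 = 18, x2 = 3, maximum P = 1062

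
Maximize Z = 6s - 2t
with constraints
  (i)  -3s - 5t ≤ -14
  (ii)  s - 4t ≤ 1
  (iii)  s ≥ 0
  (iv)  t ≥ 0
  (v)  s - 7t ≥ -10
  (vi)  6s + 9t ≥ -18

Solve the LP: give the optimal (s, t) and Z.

At the optimal vertex, s - 4t = 1 and s - 7t = -10.
Solving simultaneously gives s = 47/3, t = 11/3.

s = 47/3, t = 11/3, maximum Z = 260/3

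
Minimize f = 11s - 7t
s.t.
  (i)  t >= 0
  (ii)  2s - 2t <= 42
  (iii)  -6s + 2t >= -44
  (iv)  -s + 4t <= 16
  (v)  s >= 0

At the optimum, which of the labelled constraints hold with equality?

(iv) and (v)

Extreme points and f = 11s - 7t:
  (22/3, 0) → f = 242/3
  (0, 0) → f = 0
  (104/11, 70/11) → f = 654/11
  (0, 4) → f = -28

The minimum is at (0, 4). Substituting into each constraint, equality holds for (iv) and (v); the remaining constraints have slack.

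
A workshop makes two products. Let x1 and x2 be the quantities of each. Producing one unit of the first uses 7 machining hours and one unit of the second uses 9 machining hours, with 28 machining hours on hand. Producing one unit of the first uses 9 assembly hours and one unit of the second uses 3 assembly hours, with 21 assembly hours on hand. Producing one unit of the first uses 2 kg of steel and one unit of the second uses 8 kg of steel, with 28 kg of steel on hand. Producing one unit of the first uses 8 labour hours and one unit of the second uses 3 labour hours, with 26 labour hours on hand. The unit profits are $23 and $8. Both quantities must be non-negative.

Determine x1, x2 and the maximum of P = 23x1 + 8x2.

x1 = 7/4, x2 = 7/4, maximum P = 217/4

Feasible corners and P = 23x1 + 8x2:
  (0, 0) → P = 0
  (0, 28/9) → P = 224/9
  (7/3, 0) → P = 161/3
  (7/4, 7/4) → P = 217/4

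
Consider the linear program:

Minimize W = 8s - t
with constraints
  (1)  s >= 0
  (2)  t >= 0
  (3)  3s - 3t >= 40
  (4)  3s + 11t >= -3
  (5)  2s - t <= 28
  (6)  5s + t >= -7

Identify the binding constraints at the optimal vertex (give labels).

(2) and (3)

Corner points and W = 8s - t:
  (40/3, 0) → W = 320/3
  (14, 0) → W = 112
  (44/3, 4/3) → W = 116

The minimum is at (40/3, 0). Substituting into each constraint, equality holds for (2) and (3); the remaining constraints have slack.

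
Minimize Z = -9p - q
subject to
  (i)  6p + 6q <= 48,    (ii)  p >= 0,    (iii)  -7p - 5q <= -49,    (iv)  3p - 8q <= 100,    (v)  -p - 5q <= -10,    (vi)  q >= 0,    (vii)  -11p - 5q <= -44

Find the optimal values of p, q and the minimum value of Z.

p = 15/2, q = 1/2, minimum Z = -68

The optimum lies where 6p + 6q = 48 and -p - 5q = -10.
Solving simultaneously gives p = 15/2, q = 1/2.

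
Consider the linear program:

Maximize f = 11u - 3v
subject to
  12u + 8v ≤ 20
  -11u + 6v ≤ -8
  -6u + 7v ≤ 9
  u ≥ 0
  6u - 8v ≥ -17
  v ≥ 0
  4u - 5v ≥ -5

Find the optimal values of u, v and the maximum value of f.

The optimum lies where 12u + 8v = 20 and v = 0.
Solving simultaneously gives u = 5/3, v = 0.

u = 5/3, v = 0, maximum f = 55/3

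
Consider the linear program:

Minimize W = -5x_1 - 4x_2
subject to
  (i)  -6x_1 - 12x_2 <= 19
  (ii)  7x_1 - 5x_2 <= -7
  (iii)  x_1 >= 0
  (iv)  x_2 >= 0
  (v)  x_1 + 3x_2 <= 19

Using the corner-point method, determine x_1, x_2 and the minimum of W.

x_1 = 37/13, x_2 = 70/13, minimum W = -465/13

Corner points and W = -5x_1 - 4x_2:
  (0, 7/5) → W = -28/5
  (37/13, 70/13) → W = -465/13
  (0, 19/3) → W = -76/3

The optimum lies where 7x_1 - 5x_2 = -7 and x_1 + 3x_2 = 19.
Solving simultaneously gives x_1 = 37/13, x_2 = 70/13.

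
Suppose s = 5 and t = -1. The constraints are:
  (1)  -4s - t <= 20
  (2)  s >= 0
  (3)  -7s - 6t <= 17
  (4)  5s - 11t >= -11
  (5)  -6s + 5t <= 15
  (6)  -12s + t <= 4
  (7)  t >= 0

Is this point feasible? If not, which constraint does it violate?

not feasible — violates (7)

Constraint (7): t = -1, which is not ≥ 0. All other constraints are satisfied.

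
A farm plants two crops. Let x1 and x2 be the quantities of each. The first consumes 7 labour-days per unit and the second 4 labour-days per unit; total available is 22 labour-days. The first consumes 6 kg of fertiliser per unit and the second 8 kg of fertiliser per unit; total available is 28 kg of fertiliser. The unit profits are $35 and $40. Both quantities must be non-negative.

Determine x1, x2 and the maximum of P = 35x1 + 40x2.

x1 = 2, x2 = 2, maximum P = 150

Vertices and P = 35x1 + 40x2:
  (0, 0) → P = 0
  (0, 7/2) → P = 140
  (22/7, 0) → P = 110
  (2, 2) → P = 150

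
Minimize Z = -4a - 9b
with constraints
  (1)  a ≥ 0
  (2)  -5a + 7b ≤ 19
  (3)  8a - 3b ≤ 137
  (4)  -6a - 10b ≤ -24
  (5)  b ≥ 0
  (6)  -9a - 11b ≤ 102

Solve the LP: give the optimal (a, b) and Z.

Feasible corners and Z = -4a - 9b:
  (0, 19/7) → Z = -171/7
  (0, 12/5) → Z = -108/5
  (1016/41, 837/41) → Z = -11597/41
  (137/8, 0) → Z = -137/2
  (4, 0) → Z = -16

The optimum lies where -5a + 7b = 19 and 8a - 3b = 137.
Solving simultaneously gives a = 1016/41, b = 837/41.

a = 1016/41, b = 837/41, minimum Z = -11597/41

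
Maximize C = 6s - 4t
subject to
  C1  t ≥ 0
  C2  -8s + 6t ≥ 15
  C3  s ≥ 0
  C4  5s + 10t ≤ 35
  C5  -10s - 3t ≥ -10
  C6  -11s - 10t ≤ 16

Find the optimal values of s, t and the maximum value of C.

s = 5/28, t = 115/42, maximum C = -415/42

The optimum lies where -8s + 6t = 15 and -10s - 3t = -10.
Solving simultaneously gives s = 5/28, t = 115/42.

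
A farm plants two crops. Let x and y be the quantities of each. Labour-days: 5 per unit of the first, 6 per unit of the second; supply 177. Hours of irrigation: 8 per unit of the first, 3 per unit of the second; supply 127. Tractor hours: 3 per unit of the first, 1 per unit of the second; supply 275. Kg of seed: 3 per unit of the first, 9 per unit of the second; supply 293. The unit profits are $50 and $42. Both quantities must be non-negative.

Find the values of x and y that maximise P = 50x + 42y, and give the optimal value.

Vertices and P = 50x + 42y:
  (0, 0) → P = 0
  (0, 59/2) → P = 1239
  (127/8, 0) → P = 3175/4
  (7, 71/3) → P = 1344

The optimum lies where 5x + 6y = 177 and 8x + 3y = 127.
Solving simultaneously gives x = 7, y = 71/3.

x = 7, y = 71/3, maximum P = 1344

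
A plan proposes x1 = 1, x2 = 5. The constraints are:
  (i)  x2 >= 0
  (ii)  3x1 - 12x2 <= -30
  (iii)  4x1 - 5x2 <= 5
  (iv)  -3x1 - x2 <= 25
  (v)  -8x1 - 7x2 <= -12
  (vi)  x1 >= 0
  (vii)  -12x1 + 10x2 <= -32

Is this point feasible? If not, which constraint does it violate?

not feasible — violates (vii)

Constraint (vii): -12x1 + 10x2 = 38, which is not ≤ -32. All other constraints are satisfied.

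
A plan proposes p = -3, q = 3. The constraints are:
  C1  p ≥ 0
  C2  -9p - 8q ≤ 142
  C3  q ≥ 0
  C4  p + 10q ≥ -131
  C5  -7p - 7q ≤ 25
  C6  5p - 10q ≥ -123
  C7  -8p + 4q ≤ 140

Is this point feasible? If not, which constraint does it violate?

not feasible — violates C1

Constraint C1: p = -3, which is not ≥ 0. All other constraints are satisfied.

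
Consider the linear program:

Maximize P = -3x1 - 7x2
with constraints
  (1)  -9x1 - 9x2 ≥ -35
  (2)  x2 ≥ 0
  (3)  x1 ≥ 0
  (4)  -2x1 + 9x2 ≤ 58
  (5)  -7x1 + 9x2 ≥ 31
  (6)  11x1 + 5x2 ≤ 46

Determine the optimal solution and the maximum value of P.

Corner points and P = -3x1 - 7x2:
  (0, 35/9) → P = -245/9
  (1/4, 131/36) → P = -236/9
  (0, 31/9) → P = -217/9

x1 = 0, x2 = 31/9, maximum P = -217/9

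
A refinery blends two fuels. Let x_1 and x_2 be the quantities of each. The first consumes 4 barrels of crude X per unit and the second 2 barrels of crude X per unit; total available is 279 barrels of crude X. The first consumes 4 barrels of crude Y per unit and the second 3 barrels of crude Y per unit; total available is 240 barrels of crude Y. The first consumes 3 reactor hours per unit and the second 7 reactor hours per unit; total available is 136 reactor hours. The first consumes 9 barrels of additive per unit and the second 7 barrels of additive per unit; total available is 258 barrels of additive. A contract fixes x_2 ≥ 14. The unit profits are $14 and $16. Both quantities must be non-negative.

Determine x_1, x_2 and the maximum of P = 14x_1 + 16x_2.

x_1 = 38/3, x_2 = 14, maximum P = 1204/3

Extreme points and P = 14x_1 + 16x_2:
  (0, 136/7) → P = 2176/7
  (0, 14) → P = 224
  (38/3, 14) → P = 1204/3

The binding constraints are 3x_1 + 7x_2 = 136 and x_2 = 14.
Solving simultaneously gives x_1 = 38/3, x_2 = 14.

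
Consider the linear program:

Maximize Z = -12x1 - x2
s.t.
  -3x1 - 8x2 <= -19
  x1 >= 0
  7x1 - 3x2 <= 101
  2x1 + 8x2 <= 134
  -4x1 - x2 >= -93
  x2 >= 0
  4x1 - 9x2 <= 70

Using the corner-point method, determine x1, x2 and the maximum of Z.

Corner points and Z = -12x1 - x2:
  (0, 19/8) → Z = -19/8
  (19/3, 0) → Z = -76
  (0, 67/4) → Z = -67/4
  (605/31, 368/31) → Z = -7628/31
  (101/7, 0) → Z = -1212/7

x1 = 0, x2 = 19/8, maximum Z = -19/8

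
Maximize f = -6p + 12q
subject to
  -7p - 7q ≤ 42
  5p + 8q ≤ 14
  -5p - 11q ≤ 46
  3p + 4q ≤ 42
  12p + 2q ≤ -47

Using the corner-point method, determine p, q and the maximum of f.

The binding constraints are -7p - 7q = 42 and 5p + 8q = 14.
Solving simultaneously gives p = -62/3, q = 44/3.

p = -62/3, q = 44/3, maximum f = 300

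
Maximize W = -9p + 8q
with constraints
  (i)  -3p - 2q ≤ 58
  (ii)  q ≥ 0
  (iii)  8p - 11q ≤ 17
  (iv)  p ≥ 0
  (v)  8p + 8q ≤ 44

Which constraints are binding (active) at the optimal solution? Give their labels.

Corner points and W = -9p + 8q:
  (17/8, 0) → W = -153/8
  (0, 0) → W = 0
  (155/38, 27/19) → W = -963/38
  (0, 11/2) → W = 44

The maximum is at (0, 11/2). Substituting into each constraint, equality holds for (iv) and (v); the remaining constraints have slack.

(iv) and (v)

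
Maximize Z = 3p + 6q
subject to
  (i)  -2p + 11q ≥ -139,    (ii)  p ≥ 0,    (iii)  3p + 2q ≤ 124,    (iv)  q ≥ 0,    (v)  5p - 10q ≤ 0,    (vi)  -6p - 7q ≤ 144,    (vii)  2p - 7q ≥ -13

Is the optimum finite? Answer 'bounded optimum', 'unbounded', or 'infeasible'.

bounded optimum

Vertices and Z = 3p + 6q:
  (0, 0) → Z = 0
  (0, 13/7) → Z = 78/7
  (26/3, 13/3) → Z = 52
The feasible region has finitely many vertices and no improving ray; the maximum is 52 at (26/3, 13/3).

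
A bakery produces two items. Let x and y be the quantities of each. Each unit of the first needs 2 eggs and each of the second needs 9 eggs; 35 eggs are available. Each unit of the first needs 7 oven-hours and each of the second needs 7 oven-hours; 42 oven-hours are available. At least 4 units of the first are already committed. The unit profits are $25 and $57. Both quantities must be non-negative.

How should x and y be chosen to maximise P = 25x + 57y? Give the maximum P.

Feasible corners and P = 25x + 57y:
  (6, 0) → P = 150
  (4, 0) → P = 100
  (4, 2) → P = 214

x = 4, y = 2, maximum P = 214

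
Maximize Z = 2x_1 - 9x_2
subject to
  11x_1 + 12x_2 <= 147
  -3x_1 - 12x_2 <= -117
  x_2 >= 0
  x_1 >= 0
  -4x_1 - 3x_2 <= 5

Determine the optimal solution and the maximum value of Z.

Feasible corners and Z = 2x_1 - 9x_2:
  (15/4, 141/16) → Z = -1149/16
  (0, 49/4) → Z = -441/4
  (0, 39/4) → Z = -351/4

x_1 = 15/4, x_2 = 141/16, maximum Z = -1149/16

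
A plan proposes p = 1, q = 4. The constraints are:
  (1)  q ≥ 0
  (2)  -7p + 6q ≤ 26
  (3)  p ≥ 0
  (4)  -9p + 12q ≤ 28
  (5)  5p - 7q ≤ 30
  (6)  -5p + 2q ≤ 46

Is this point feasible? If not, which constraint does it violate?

not feasible — violates (4)

Constraint (4): -9p + 12q = 39, which is not ≤ 28. All other constraints are satisfied.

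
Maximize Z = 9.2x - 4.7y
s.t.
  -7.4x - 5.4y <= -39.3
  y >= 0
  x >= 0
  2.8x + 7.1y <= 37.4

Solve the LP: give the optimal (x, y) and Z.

x = 187/14, y = 0, maximum Z = 4301/35

Corner points and Z = 9.2x - 4.7y:
  (393/74, 0) → Z = 9039/185
  (7707/3742, 8336/1871) → Z = -3727/1871
  (187/14, 0) → Z = 4301/35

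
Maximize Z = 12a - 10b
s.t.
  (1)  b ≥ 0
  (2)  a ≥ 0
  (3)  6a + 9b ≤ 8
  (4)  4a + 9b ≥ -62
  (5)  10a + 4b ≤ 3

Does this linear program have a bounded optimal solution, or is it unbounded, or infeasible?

Vertices and Z = 12a - 10b:
  (0, 0) → Z = 0
  (3/10, 0) → Z = 18/5
  (0, 3/4) → Z = -15/2
The feasible region has finitely many vertices and no improving ray; the maximum is 18/5 at (3/10, 0).

bounded optimum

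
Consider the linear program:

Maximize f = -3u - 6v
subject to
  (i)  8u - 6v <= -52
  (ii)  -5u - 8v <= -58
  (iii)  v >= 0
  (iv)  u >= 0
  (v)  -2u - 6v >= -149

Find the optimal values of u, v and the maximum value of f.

Vertices and f = -3u - 6v:
  (0, 26/3) → f = -52
  (97/10, 108/5) → f = -1587/10
  (0, 149/6) → f = -149

At the optimal vertex, 8u - 6v = -52 and u = 0.
Solving simultaneously gives u = 0, v = 26/3.

u = 0, v = 26/3, maximum f = -52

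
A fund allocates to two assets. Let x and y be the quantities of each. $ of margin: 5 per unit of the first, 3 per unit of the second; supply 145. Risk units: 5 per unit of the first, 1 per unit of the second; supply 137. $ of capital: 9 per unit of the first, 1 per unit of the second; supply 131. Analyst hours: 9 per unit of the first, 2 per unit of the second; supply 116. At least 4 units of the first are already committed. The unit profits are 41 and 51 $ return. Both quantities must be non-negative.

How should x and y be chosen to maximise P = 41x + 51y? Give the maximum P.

Feasible corners and P = 41x + 51y:
  (116/9, 0) → P = 4756/9
  (4, 0) → P = 164
  (4, 40) → P = 2204

The binding constraints are 9x + 2y = 116 and x = 4.
Solving simultaneously gives x = 4, y = 40.

x = 4, y = 40, maximum P = 2204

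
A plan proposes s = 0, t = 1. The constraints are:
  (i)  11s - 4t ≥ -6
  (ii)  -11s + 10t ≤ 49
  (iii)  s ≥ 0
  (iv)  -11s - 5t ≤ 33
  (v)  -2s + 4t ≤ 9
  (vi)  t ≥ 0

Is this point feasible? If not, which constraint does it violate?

(i): -4 ≥ -6 ✓
(ii): 10 ≤ 49 ✓
(iii): 0 ≥ 0 ✓
(iv): -5 ≤ 33 ✓
(v): 4 ≤ 9 ✓
(vi): 1 ≥ 0 ✓

feasible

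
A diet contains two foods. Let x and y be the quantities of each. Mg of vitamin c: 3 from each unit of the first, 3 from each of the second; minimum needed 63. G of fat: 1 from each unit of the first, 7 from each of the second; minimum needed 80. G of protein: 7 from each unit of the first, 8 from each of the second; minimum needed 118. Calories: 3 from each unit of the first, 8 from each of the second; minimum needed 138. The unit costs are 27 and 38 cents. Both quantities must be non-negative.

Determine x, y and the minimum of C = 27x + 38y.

x = 6, y = 15, minimum C = 732

Extreme points and C = 27x + 38y:
  (0, 21) → C = 798
  (80, 0) → C = 2160
  (6, 15) → C = 732
  (326/13, 102/13) → C = 12678/13
The feasible region is unbounded (it extends along (0, 1), (1, 0)), but C strictly increases along every unbounded feasible direction, so there is no improving ray and the minimum is attained at a vertex.

The optimum lies where 3x + 3y = 63 and 3x + 8y = 138.
Solving simultaneously gives x = 6, y = 15.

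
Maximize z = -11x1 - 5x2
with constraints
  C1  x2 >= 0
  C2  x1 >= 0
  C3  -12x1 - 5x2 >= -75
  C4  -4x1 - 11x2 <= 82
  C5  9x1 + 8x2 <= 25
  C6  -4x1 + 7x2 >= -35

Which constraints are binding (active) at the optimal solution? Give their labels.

C1 and C2

Vertices and z = -11x1 - 5x2:
  (0, 0) → z = 0
  (25/9, 0) → z = -275/9
  (0, 25/8) → z = -125/8

The maximum is at (0, 0). Substituting into each constraint, equality holds for C1 and C2; the remaining constraints have slack.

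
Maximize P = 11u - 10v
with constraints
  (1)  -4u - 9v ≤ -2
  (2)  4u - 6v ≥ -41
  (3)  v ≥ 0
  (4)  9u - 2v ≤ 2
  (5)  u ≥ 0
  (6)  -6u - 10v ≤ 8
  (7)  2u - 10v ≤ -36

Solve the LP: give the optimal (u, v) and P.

u = 46/43, v = 164/43, maximum P = -1134/43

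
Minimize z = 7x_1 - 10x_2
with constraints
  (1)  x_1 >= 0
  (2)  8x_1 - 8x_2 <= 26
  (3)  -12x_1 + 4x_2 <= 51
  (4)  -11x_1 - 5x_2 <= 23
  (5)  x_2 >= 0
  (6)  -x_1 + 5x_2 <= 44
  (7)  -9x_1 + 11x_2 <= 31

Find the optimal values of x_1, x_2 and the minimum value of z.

x_1 = 329/34, x_2 = 365/34, minimum z = -1347/34

At the optimal vertex, -x_1 + 5x_2 = 44 and -9x_1 + 11x_2 = 31.
Solving simultaneously gives x_1 = 329/34, x_2 = 365/34.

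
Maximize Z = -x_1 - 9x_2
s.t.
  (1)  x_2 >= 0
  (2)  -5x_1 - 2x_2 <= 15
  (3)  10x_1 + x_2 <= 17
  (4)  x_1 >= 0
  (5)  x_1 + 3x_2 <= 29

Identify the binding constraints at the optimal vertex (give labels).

(1) and (4)

Feasible corners and Z = -x_1 - 9x_2:
  (17/10, 0) → Z = -17/10
  (0, 0) → Z = 0
  (22/29, 273/29) → Z = -2479/29
  (0, 29/3) → Z = -87

The maximum is at (0, 0). Substituting into each constraint, equality holds for (1) and (4); the remaining constraints have slack.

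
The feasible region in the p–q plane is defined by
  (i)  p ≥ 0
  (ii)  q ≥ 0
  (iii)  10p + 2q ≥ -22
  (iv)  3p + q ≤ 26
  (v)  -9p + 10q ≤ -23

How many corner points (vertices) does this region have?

Intersecting each pair of boundary lines and keeping only the points that satisfy every inequality leaves:
  (26/3, 0)
  (23/9, 0)
  (283/39, 55/13)

3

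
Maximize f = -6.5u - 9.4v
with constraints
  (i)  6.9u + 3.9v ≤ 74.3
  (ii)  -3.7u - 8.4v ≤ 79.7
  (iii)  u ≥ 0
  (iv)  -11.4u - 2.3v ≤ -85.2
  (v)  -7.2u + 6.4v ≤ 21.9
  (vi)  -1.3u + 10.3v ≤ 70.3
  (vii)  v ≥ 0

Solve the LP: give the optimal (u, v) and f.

u = 142/19, v = 0, maximum f = -923/19

Vertices and f = -6.5u - 9.4v:
  (24556/3807, 29083/3807) → f = -721657/6345
  (743/69, 0) → f = -9659/138
  (71587/12041, 91218/12041) → f = -13227647/120410
  (142/19, 0) → f = -923/19

At the optimal vertex, -11.4u - 2.3v = -85.2 and v = 0.
Solving simultaneously gives u = 142/19, v = 0.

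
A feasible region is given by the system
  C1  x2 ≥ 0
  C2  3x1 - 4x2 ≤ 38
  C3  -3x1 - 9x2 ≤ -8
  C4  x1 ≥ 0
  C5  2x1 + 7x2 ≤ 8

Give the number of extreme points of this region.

Pairwise boundary intersections that survive every other constraint:
  (8/3, 0)
  (4, 0)
  (0, 8/9)
  (0, 8/7)

4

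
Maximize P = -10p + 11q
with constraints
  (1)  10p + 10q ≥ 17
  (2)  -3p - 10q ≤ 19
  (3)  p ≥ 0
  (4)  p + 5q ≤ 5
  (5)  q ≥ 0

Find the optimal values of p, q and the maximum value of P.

Corner points and P = -10p + 11q:
  (7/8, 33/40) → P = 13/40
  (17/10, 0) → P = -17
  (5, 0) → P = -50

p = 7/8, q = 33/40, maximum P = 13/40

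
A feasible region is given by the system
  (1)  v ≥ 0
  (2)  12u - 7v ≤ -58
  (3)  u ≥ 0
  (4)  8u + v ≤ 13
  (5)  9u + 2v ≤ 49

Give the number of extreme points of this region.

3

The feasible vertices (each the meet of two boundaries and inside every other half-plane) are:
  (0, 58/7)
  (33/68, 155/17)
  (0, 13)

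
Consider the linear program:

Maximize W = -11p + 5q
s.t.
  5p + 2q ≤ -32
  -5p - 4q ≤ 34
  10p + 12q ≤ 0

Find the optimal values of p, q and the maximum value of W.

p = -102/5, q = 17, maximum W = 1547/5

Feasible corners and W = -11p + 5q:
  (-6, -1) → W = 61
  (-48/5, 8) → W = 728/5
  (-102/5, 17) → W = 1547/5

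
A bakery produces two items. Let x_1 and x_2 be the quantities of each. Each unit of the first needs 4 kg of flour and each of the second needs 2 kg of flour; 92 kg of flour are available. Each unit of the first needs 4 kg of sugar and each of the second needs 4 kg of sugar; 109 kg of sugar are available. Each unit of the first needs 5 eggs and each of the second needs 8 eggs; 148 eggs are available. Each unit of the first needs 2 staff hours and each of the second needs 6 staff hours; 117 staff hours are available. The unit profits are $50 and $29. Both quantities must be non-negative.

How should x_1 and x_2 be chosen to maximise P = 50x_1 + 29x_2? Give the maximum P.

x_1 = 20, x_2 = 6, maximum P = 1174

Corner points and P = 50x_1 + 29x_2:
  (0, 0) → P = 0
  (0, 37/2) → P = 1073/2
  (23, 0) → P = 1150
  (20, 6) → P = 1174

The optimum lies where 4x_1 + 2x_2 = 92 and 5x_1 + 8x_2 = 148.
Solving simultaneously gives x_1 = 20, x_2 = 6.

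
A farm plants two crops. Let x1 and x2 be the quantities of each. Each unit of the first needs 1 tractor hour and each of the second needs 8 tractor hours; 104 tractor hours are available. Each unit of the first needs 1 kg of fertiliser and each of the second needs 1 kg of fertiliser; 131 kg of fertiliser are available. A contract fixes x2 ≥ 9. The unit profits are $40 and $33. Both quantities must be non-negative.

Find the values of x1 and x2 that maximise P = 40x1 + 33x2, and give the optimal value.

Extreme points and P = 40x1 + 33x2:
  (0, 13) → P = 429
  (0, 9) → P = 297
  (32, 9) → P = 1577

x1 = 32, x2 = 9, maximum P = 1577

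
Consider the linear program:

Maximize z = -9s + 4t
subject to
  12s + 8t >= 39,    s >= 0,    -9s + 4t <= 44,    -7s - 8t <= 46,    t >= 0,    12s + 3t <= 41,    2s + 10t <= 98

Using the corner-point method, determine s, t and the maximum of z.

s = 0, t = 49/5, maximum z = 196/5

Vertices and z = -9s + 4t:
  (0, 39/8) → z = 39/2
  (13/4, 0) → z = -117/4
  (0, 49/5) → z = 196/5
  (41/12, 0) → z = -123/4
  (58/57, 547/57) → z = 1666/57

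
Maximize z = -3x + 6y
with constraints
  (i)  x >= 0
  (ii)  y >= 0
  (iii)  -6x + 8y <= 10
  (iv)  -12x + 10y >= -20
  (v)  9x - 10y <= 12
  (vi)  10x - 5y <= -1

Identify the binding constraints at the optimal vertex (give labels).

(iii) and (vi)

Extreme points and z = -3x + 6y:
  (0, 5/4) → z = 15/2
  (0, 1/5) → z = 6/5
  (21/25, 47/25) → z = 219/25

The maximum is at (21/25, 47/25). Substituting into each constraint, equality holds for (iii) and (vi); the remaining constraints have slack.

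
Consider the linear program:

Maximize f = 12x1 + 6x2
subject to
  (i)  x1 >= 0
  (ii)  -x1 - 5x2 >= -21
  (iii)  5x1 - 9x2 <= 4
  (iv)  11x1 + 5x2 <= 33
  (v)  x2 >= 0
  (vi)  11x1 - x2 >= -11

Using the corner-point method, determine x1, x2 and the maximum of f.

x1 = 6/5, x2 = 99/25, maximum f = 954/25

Feasible corners and f = 12x1 + 6x2:
  (0, 21/5) → f = 126/5
  (0, 0) → f = 0
  (6/5, 99/25) → f = 954/25
  (317/124, 121/124) → f = 2265/62
  (4/5, 0) → f = 48/5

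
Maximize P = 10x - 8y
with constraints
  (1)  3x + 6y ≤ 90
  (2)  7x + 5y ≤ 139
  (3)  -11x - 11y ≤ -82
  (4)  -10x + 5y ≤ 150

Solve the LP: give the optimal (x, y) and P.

x = 1119/22, y = -955/22, maximum P = 9415/11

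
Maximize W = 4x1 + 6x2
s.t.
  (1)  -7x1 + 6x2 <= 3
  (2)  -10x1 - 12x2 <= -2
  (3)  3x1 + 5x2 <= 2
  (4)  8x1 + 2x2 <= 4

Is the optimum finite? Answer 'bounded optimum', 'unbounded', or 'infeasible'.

bounded optimum

Corner points and W = 4x1 + 6x2:
  (-1/6, 11/36) → W = 7/6
  (-3/53, 23/53) → W = 126/53
  (11/19, -6/19) → W = 8/19
  (8/17, 2/17) → W = 44/17
The feasible region has finitely many vertices and no improving ray; the maximum is 44/17 at (8/17, 2/17).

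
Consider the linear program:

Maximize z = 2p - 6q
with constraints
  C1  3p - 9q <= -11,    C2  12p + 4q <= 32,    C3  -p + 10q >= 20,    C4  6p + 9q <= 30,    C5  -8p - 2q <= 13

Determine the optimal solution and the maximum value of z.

Vertices and z = 2p - 6q:
  (40/23, 50/23) → z = -220/23
  (-85/41, 147/82) → z = -611/41
  (-59/20, 53/10) → z = -377/10

The optimum lies where -p + 10q = 20 and 6p + 9q = 30.
Solving simultaneously gives p = 40/23, q = 50/23.

p = 40/23, q = 50/23, maximum z = -220/23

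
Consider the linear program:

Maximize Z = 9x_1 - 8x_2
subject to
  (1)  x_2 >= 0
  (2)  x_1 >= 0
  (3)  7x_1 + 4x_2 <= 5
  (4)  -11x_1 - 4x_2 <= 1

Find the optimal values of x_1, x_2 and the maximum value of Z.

Vertices and Z = 9x_1 - 8x_2:
  (0, 0) → Z = 0
  (5/7, 0) → Z = 45/7
  (0, 5/4) → Z = -10

x_1 = 5/7, x_2 = 0, maximum Z = 45/7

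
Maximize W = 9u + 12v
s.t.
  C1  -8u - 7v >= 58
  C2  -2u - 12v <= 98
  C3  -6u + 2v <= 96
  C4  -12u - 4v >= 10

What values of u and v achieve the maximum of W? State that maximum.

u = -394/29, v = 210/29, maximum W = -1026/29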